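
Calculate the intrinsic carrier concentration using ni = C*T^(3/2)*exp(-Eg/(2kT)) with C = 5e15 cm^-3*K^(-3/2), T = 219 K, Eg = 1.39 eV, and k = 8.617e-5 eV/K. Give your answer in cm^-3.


Step 1: Compute kT = 8.617e-5 * 219 = 0.01887123 eV
Step 2: Exponent = -Eg/(2kT) = -1.39/(2*0.01887123) = -36.82855
Step 3: T^(3/2) = 219^1.5 = 3240.90
Step 4: ni = 5e15 * 3240.90 * exp(-36.82855) = 1.64e+03 cm^-3

1.64e+03


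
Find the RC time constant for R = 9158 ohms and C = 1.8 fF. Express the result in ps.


Step 1: tau = R * C
Step 2: tau = 9158 * 1.8 fF = 9158 * 1.8e-15 F
Step 3: tau = 1.64844e-11 s = 16.4844 ps

16.4844


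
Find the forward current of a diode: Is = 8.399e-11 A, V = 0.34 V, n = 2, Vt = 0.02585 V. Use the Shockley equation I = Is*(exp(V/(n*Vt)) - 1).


Step 1: V/(n*Vt) = 0.34/(2*0.02585) = 6.5764
Step 2: exp(6.5764) = 7.1795e+02
Step 3: I = 8.399e-11 * (7.1795e+02 - 1) = 6.02e-08 A

6.02e-08


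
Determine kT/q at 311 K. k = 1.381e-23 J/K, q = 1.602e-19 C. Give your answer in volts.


Step 1: kT = 1.381e-23 * 311 = 4.29491e-21 J
Step 2: Vt = kT/q = 4.29491e-21 / 1.602e-19
Step 3: Vt = 0.02681 V

0.02681


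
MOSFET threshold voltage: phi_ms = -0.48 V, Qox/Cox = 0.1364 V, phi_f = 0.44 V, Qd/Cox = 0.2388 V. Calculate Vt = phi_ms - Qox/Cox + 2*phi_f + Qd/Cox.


Step 1: Vt = phi_ms - Qox/Cox + 2*phi_f + Qd/Cox
Step 2: Vt = -0.48 - 0.1364 + 2*0.44 + 0.2388
Step 3: Vt = -0.48 - 0.1364 + 0.88 + 0.2388
Step 4: Vt = 0.5024 V

0.5024


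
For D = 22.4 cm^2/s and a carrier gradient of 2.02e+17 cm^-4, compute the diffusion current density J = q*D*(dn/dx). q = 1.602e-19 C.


Step 1: J = q * D * (dn/dx)
Step 2: J = 1.602e-19 * 22.4 * 2.02e+17
Step 3: J = 7.25e-01 A/cm^2

7.25e-01


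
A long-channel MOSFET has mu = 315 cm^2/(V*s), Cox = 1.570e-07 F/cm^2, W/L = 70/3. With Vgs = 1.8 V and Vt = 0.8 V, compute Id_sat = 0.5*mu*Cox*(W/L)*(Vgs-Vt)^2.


Step 1: Overdrive voltage Vov = Vgs - Vt = 1.8 - 0.8 = 1.0 V
Step 2: W/L = 70/3 = 23.3333
Step 3: Id = 0.5 * 315 * 1.570e-07 * 23.3333 * 1.0^2
Step 4: Id = 5.77e-04 A

5.77e-04


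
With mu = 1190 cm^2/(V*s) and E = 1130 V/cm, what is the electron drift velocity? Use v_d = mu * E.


Step 1: v_d = mu * E
Step 2: v_d = 1190 * 1130 = 1344700
Step 3: v_d = 1.34e+06 cm/s

1.34e+06


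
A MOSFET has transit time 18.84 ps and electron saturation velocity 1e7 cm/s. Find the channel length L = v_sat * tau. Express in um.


Step 1: tau in seconds = 18.84 ps * 1e-12 = 1.8840e-11 s
Step 2: L = v_sat * tau = 1e7 * 1.8840e-11 = 1.8840e-04 cm
Step 3: L in um = 1.8840e-04 * 1e4 = 1.884 um

1.884


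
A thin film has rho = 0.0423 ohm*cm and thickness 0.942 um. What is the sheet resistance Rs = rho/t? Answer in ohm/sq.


Step 1: Convert thickness to cm: t = 0.942 um = 9.4200e-05 cm
Step 2: Rs = rho / t = 0.0423 / 9.4200e-05
Step 3: Rs = 449.0 ohm/sq

449.0


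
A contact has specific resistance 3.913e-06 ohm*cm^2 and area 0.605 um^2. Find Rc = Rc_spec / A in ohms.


Step 1: Convert area to cm^2: 0.605 um^2 = 6.0500e-09 cm^2
Step 2: Rc = Rc_spec / A = 3.913e-06 / 6.0500e-09
Step 3: Rc = 6.47e+02 ohms

6.47e+02


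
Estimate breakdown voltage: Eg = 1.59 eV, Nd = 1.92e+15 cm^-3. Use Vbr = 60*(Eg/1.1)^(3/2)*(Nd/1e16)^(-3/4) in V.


Step 1: Eg/1.1 = 1.59/1.1 = 1.445455
Step 2: (Eg/1.1)^1.5 = 1.445455^1.5 = 1.737828
Step 3: (Nd/1e16)^(-0.75) = (0.192)^(-0.75) = 3.447657
Step 4: Vbr = 60 * 1.737828 * 3.447657 = 359.5 V

359.5


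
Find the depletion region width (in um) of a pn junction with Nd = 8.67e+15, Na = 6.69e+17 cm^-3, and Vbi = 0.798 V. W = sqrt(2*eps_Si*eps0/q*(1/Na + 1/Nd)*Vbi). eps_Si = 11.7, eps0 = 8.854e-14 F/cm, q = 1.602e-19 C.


Step 1: 1/Na + 1/Nd = 1/6.69e+17 + 1/8.67e+15 = 1.16835e-16
Step 2: 2*eps*eps0/q = 2*11.7*8.854e-14/1.602e-19 = 1.293281e+07
Step 3: W^2 = 1.293281e+07 * 1.16835e-16 * 0.798 = 1.20578e-09
Step 4: W = sqrt(1.20578e-09) = 3.472e-05 cm = 0.3472 um

0.3472


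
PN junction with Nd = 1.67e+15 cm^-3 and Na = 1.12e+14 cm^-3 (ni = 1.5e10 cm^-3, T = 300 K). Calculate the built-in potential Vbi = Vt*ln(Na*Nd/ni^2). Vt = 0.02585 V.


Step 1: Compute Na*Nd/ni^2 = 1.12e+14 * 1.67e+15 / (1.5e10)^2 = 8.3129e+08
Step 2: ln(8.3129e+08) = 20.5385
Step 3: Vbi = 0.02585 * 20.5385 = 0.531 V

0.531


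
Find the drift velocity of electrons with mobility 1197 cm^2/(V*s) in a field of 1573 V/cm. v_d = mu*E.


Step 1: v_d = mu * E
Step 2: v_d = 1197 * 1573 = 1882881
Step 3: v_d = 1.88e+06 cm/s

1.88e+06


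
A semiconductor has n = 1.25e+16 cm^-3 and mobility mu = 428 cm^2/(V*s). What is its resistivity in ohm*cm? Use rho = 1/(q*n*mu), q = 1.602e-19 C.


Step 1: sigma = q * n * mu = 1.602e-19 * 1.25e+16 * 428 = 8.57070e-01 S/cm
Step 2: rho = 1 / sigma = 1 / 8.57070e-01 = 1.167 ohm*cm

1.167


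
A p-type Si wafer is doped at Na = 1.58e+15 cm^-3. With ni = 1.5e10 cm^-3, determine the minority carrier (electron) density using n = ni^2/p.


Step 1: Majority hole concentration p ≈ Na = 1.58e+15 cm^-3
Step 2: n = ni^2 / Na = (1.5e10)^2 / 1.58e+15
Step 3: n = 1.42e+05 cm^-3

1.42e+05


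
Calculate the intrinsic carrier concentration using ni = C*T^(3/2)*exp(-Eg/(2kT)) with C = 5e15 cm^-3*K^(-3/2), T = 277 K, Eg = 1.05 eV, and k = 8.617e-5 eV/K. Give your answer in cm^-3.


Step 1: Compute kT = 8.617e-5 * 277 = 0.02386909 eV
Step 2: Exponent = -Eg/(2kT) = -1.05/(2*0.02386909) = -21.99497
Step 3: T^(3/2) = 277^1.5 = 4610.20
Step 4: ni = 5e15 * 4610.20 * exp(-21.99497) = 6.46e+09 cm^-3

6.46e+09


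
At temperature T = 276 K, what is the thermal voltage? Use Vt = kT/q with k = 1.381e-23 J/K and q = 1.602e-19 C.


Step 1: kT = 1.381e-23 * 276 = 3.81156e-21 J
Step 2: Vt = kT/q = 3.81156e-21 / 1.602e-19
Step 3: Vt = 0.02379 V

0.02379


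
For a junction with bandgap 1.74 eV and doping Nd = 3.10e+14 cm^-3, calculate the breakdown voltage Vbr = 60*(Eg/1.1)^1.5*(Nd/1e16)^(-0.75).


Step 1: Eg/1.1 = 1.74/1.1 = 1.581818
Step 2: (Eg/1.1)^1.5 = 1.581818^1.5 = 1.989458
Step 3: (Nd/1e16)^(-0.75) = (0.031)^(-0.75) = 13.535638
Step 4: Vbr = 60 * 1.989458 * 13.535638 = 1615.7 V

1615.7


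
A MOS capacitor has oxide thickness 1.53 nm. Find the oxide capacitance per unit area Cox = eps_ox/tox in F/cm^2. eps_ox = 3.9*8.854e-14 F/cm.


Step 1: eps_ox = 3.9 * 8.854e-14 = 3.45306e-13 F/cm
Step 2: tox in cm = 1.53 nm * 1e-7 = 1.5300e-07 cm
Step 3: Cox = 3.45306e-13 / 1.5300e-07 = 2.26e-06 F/cm^2

2.26e-06


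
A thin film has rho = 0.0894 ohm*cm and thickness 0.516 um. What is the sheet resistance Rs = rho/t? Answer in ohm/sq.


Step 1: Convert thickness to cm: t = 0.516 um = 5.1600e-05 cm
Step 2: Rs = rho / t = 0.0894 / 5.1600e-05
Step 3: Rs = 1732.6 ohm/sq

1732.6


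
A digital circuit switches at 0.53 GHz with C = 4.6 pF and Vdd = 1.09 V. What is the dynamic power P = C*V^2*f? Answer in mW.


Step 1: V^2 = 1.09^2 = 1.1881 V^2
Step 2: P = C*V^2*f = 4.6e-12 F * 1.1881 * 0.53e9 Hz
Step 3: P = 2.8965878e-03 W
Step 4: P = 2.897 mW

2.897


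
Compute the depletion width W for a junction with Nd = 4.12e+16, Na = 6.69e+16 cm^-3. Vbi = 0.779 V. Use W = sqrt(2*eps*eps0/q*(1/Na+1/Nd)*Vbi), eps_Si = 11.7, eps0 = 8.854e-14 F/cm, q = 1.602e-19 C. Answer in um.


Step 1: 1/Na + 1/Nd = 1/6.69e+16 + 1/4.12e+16 = 3.92195e-17
Step 2: 2*eps*eps0/q = 2*11.7*8.854e-14/1.602e-19 = 1.293281e+07
Step 3: W^2 = 1.293281e+07 * 3.92195e-17 * 0.779 = 3.95123e-10
Step 4: W = sqrt(3.95123e-10) = 1.988e-05 cm = 0.1988 um

0.1988


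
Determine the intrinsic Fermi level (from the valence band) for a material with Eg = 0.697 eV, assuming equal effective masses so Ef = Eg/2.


Step 1: For an intrinsic semiconductor, the Fermi level sits at midgap.
Step 2: Ef = Eg / 2 = 0.697 / 2 = 0.3485 eV

0.3485


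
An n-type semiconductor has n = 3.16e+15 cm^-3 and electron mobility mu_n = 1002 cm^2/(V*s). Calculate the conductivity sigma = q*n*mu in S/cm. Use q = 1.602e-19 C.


Step 1: sigma = q * n * mu
Step 2: sigma = 1.602e-19 * 3.16e+15 * 1002
Step 3: sigma = 5.072e-01 S/cm

5.072e-01


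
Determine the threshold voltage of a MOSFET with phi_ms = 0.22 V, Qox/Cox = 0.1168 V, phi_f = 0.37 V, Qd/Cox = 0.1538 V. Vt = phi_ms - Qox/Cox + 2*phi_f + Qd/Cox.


Step 1: Vt = phi_ms - Qox/Cox + 2*phi_f + Qd/Cox
Step 2: Vt = 0.22 - 0.1168 + 2*0.37 + 0.1538
Step 3: Vt = 0.22 - 0.1168 + 0.74 + 0.1538
Step 4: Vt = 0.997 V

0.997


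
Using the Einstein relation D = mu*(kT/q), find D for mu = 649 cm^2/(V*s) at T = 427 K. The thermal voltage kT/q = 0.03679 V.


Step 1: D = mu * (kT/q)
Step 2: D = 649 * 0.03679
Step 3: D = 23.88 cm^2/s

23.88


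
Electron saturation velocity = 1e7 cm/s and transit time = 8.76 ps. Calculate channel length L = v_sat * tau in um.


Step 1: tau in seconds = 8.76 ps * 1e-12 = 8.7600e-12 s
Step 2: L = v_sat * tau = 1e7 * 8.7600e-12 = 8.7600e-05 cm
Step 3: L in um = 8.7600e-05 * 1e4 = 0.876 um

0.876


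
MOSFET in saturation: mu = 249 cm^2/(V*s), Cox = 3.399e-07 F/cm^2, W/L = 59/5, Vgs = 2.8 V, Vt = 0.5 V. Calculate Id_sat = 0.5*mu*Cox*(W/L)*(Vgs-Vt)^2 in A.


Step 1: Overdrive voltage Vov = Vgs - Vt = 2.8 - 0.5 = 2.3 V
Step 2: W/L = 59/5 = 11.8
Step 3: Id = 0.5 * 249 * 3.399e-07 * 11.8 * 2.3^2
Step 4: Id = 2.64e-03 A

2.64e-03


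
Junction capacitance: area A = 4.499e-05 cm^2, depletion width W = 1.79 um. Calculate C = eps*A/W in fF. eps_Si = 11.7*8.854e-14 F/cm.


Step 1: eps_Si = 11.7 * 8.854e-14 = 1.035918e-12 F/cm
Step 2: W in cm = 1.79 * 1e-4 = 1.79e-04 cm
Step 3: C = 1.035918e-12 * 4.499e-05 / 1.79e-04 = 2.603684e-13 F
Step 4: C = 260.37 fF

260.37


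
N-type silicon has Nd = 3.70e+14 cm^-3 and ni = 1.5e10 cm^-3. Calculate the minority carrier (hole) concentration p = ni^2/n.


Step 1: Since Nd >> ni, n ≈ Nd = 3.70e+14 cm^-3
Step 2: p = ni^2 / n = (1.5e10)^2 / 3.70e+14
Step 3: p = 2.25e20 / 3.70e+14 = 6.08e+05 cm^-3

6.08e+05


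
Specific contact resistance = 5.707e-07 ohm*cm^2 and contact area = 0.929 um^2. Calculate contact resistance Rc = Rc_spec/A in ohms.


Step 1: Convert area to cm^2: 0.929 um^2 = 9.2900e-09 cm^2
Step 2: Rc = Rc_spec / A = 5.707e-07 / 9.2900e-09
Step 3: Rc = 6.14e+01 ohms

6.14e+01


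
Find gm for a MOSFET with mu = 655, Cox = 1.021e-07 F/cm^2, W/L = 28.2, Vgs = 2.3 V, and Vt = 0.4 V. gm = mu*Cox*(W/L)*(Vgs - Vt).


Step 1: Vov = Vgs - Vt = 2.3 - 0.4 = 1.9 V
Step 2: gm = mu * Cox * (W/L) * Vov
Step 3: gm = 655 * 1.021e-07 * 28.2 * 1.9 = 3.58e-03 S

3.58e-03


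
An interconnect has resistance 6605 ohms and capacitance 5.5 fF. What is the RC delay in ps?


Step 1: tau = R * C
Step 2: tau = 6605 * 5.5 fF = 6605 * 5.5e-15 F
Step 3: tau = 3.63275e-11 s = 36.3275 ps

36.3275


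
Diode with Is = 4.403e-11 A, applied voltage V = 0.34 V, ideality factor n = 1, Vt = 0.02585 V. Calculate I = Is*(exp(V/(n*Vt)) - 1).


Step 1: V/(n*Vt) = 0.34/(1*0.02585) = 13.1528
Step 2: exp(13.1528) = 5.1545e+05
Step 3: I = 4.403e-11 * (5.1545e+05 - 1) = 2.27e-05 A

2.27e-05


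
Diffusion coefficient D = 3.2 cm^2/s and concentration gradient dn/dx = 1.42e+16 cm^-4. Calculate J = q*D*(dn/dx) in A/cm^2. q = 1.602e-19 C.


Step 1: J = q * D * (dn/dx)
Step 2: J = 1.602e-19 * 3.2 * 1.42e+16
Step 3: J = 7.28e-03 A/cm^2

7.28e-03


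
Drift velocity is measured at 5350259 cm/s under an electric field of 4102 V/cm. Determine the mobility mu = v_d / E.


Step 1: mu = v_d / E
Step 2: mu = 5350259 / 4102
Step 3: mu = 1304.3 cm^2/(V*s)

1304.3


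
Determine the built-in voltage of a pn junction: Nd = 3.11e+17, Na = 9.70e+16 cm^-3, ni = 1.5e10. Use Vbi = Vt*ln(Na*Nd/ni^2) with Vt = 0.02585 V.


Step 1: Compute Na*Nd/ni^2 = 9.70e+16 * 3.11e+17 / (1.5e10)^2 = 1.3408e+14
Step 2: ln(1.3408e+14) = 32.5295
Step 3: Vbi = 0.02585 * 32.5295 = 0.841 V

0.841


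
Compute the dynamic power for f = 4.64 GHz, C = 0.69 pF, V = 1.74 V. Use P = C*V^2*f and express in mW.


Step 1: V^2 = 1.74^2 = 3.0276 V^2
Step 2: P = C*V^2*f = 0.69e-12 F * 3.0276 * 4.64e9 Hz
Step 3: P = 9.69316416e-03 W
Step 4: P = 9.693 mW

9.693


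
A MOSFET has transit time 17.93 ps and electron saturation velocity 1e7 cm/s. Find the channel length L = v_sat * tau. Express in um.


Step 1: tau in seconds = 17.93 ps * 1e-12 = 1.7930e-11 s
Step 2: L = v_sat * tau = 1e7 * 1.7930e-11 = 1.7930e-04 cm
Step 3: L in um = 1.7930e-04 * 1e4 = 1.793 um

1.793


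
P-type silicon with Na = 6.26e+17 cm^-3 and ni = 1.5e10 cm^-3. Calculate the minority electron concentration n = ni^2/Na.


Step 1: Majority hole concentration p ≈ Na = 6.26e+17 cm^-3
Step 2: n = ni^2 / Na = (1.5e10)^2 / 6.26e+17
Step 3: n = 3.59e+02 cm^-3

3.59e+02


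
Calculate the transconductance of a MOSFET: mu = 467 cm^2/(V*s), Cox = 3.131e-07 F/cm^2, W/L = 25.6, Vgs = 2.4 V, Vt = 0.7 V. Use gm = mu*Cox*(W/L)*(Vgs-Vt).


Step 1: Vov = Vgs - Vt = 2.4 - 0.7 = 1.7 V
Step 2: gm = mu * Cox * (W/L) * Vov
Step 3: gm = 467 * 3.131e-07 * 25.6 * 1.7 = 6.36e-03 S

6.36e-03


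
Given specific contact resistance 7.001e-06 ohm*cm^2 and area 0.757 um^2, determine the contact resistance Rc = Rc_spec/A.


Step 1: Convert area to cm^2: 0.757 um^2 = 7.5700e-09 cm^2
Step 2: Rc = Rc_spec / A = 7.001e-06 / 7.5700e-09
Step 3: Rc = 9.25e+02 ohms

9.25e+02


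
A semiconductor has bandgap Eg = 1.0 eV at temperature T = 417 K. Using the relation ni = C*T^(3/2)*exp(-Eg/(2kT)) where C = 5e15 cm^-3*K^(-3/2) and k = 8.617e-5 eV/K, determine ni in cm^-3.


Step 1: Compute kT = 8.617e-5 * 417 = 0.03593289 eV
Step 2: Exponent = -Eg/(2kT) = -1.0/(2*0.03593289) = -13.91483
Step 3: T^(3/2) = 417^1.5 = 8515.38
Step 4: ni = 5e15 * 8515.38 * exp(-13.91483) = 3.86e+13 cm^-3

3.86e+13


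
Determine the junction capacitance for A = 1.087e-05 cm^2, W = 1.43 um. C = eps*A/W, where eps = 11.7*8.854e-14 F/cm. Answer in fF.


Step 1: eps_Si = 11.7 * 8.854e-14 = 1.035918e-12 F/cm
Step 2: W in cm = 1.43 * 1e-4 = 1.43e-04 cm
Step 3: C = 1.035918e-12 * 1.087e-05 / 1.43e-04 = 7.874426e-14 F
Step 4: C = 78.74 fF

78.74


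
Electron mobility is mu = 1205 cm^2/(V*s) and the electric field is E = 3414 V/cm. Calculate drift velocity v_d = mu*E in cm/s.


Step 1: v_d = mu * E
Step 2: v_d = 1205 * 3414 = 4113870
Step 3: v_d = 4.11e+06 cm/s

4.11e+06


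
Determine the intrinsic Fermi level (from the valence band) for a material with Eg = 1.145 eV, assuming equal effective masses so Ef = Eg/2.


Step 1: For an intrinsic semiconductor, the Fermi level sits at midgap.
Step 2: Ef = Eg / 2 = 1.145 / 2 = 0.5725 eV

0.5725


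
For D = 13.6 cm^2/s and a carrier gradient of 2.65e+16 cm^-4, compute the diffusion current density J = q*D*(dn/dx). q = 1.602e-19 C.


Step 1: J = q * D * (dn/dx)
Step 2: J = 1.602e-19 * 13.6 * 2.65e+16
Step 3: J = 5.77e-02 A/cm^2

5.77e-02


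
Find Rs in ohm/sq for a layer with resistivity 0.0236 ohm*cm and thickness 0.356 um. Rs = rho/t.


Step 1: Convert thickness to cm: t = 0.356 um = 3.5600e-05 cm
Step 2: Rs = rho / t = 0.0236 / 3.5600e-05
Step 3: Rs = 662.9 ohm/sq

662.9


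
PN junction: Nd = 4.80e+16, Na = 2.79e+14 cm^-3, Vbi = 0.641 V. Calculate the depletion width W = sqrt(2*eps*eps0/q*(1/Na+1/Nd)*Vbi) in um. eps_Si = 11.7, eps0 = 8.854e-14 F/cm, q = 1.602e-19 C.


Step 1: 1/Na + 1/Nd = 1/2.79e+14 + 1/4.80e+16 = 3.60506e-15
Step 2: 2*eps*eps0/q = 2*11.7*8.854e-14/1.602e-19 = 1.293281e+07
Step 3: W^2 = 1.293281e+07 * 3.60506e-15 * 0.641 = 2.98857e-08
Step 4: W = sqrt(2.98857e-08) = 1.729e-04 cm = 1.729 um

1.729


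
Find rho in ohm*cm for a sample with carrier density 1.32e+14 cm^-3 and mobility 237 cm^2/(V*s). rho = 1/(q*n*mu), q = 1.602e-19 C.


Step 1: sigma = q * n * mu = 1.602e-19 * 1.32e+14 * 237 = 5.01170e-03 S/cm
Step 2: rho = 1 / sigma = 1 / 5.01170e-03 = 199.5 ohm*cm

199.5


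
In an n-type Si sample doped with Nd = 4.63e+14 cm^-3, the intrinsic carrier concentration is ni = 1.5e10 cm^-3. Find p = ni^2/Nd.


Step 1: Since Nd >> ni, n ≈ Nd = 4.63e+14 cm^-3
Step 2: p = ni^2 / n = (1.5e10)^2 / 4.63e+14
Step 3: p = 2.25e20 / 4.63e+14 = 4.86e+05 cm^-3

4.86e+05


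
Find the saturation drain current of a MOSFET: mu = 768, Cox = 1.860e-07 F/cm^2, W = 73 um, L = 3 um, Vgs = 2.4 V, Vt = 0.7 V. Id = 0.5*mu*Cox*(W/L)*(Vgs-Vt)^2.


Step 1: Overdrive voltage Vov = Vgs - Vt = 2.4 - 0.7 = 1.7 V
Step 2: W/L = 73/3 = 24.3333
Step 3: Id = 0.5 * 768 * 1.860e-07 * 24.3333 * 1.7^2
Step 4: Id = 5.02e-03 A

5.02e-03


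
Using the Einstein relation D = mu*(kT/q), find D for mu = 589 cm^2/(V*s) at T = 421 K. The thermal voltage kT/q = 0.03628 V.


Step 1: D = mu * (kT/q)
Step 2: D = 589 * 0.03628
Step 3: D = 21.37 cm^2/s

21.37


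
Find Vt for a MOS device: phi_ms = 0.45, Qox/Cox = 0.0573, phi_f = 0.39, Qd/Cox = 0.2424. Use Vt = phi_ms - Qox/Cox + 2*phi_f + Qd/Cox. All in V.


Step 1: Vt = phi_ms - Qox/Cox + 2*phi_f + Qd/Cox
Step 2: Vt = 0.45 - 0.0573 + 2*0.39 + 0.2424
Step 3: Vt = 0.45 - 0.0573 + 0.78 + 0.2424
Step 4: Vt = 1.4151 V

1.4151


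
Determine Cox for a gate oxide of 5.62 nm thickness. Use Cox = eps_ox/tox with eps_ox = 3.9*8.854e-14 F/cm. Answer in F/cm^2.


Step 1: eps_ox = 3.9 * 8.854e-14 = 3.45306e-13 F/cm
Step 2: tox in cm = 5.62 nm * 1e-7 = 5.6200e-07 cm
Step 3: Cox = 3.45306e-13 / 5.6200e-07 = 6.14e-07 F/cm^2

6.14e-07


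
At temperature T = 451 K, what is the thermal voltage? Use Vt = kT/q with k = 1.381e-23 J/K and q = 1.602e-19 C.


Step 1: kT = 1.381e-23 * 451 = 6.22831e-21 J
Step 2: Vt = kT/q = 6.22831e-21 / 1.602e-19
Step 3: Vt = 0.03888 V

0.03888


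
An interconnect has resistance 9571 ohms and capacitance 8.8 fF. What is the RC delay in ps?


Step 1: tau = R * C
Step 2: tau = 9571 * 8.8 fF = 9571 * 8.8e-15 F
Step 3: tau = 8.42248e-11 s = 84.2248 ps

84.2248


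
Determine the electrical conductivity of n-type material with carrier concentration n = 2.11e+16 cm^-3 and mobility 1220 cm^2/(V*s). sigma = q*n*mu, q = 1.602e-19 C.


Step 1: sigma = q * n * mu
Step 2: sigma = 1.602e-19 * 2.11e+16 * 1220
Step 3: sigma = 4.124e+00 S/cm

4.124e+00


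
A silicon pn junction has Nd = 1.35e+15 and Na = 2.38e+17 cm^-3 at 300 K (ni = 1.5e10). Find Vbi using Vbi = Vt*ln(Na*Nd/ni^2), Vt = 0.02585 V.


Step 1: Compute Na*Nd/ni^2 = 2.38e+17 * 1.35e+15 / (1.5e10)^2 = 1.4280e+12
Step 2: ln(1.4280e+12) = 27.9873
Step 3: Vbi = 0.02585 * 27.9873 = 0.723 V

0.723


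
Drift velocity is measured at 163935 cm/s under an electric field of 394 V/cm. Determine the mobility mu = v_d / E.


Step 1: mu = v_d / E
Step 2: mu = 163935 / 394
Step 3: mu = 416.08 cm^2/(V*s)

416.08


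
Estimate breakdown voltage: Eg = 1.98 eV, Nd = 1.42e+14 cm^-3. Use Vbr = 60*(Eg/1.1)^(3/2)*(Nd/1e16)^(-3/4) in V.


Step 1: Eg/1.1 = 1.98/1.1 = 1.800000
Step 2: (Eg/1.1)^1.5 = 1.800000^1.5 = 2.414953
Step 3: (Nd/1e16)^(-0.75) = (0.0142)^(-0.75) = 24.309932
Step 4: Vbr = 60 * 2.414953 * 24.309932 = 3522.4 V

3522.4


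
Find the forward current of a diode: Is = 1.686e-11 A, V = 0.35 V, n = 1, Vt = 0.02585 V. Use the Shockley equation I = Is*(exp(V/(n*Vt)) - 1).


Step 1: V/(n*Vt) = 0.35/(1*0.02585) = 13.5397
Step 2: exp(13.5397) = 7.5896e+05
Step 3: I = 1.686e-11 * (7.5896e+05 - 1) = 1.28e-05 A

1.28e-05


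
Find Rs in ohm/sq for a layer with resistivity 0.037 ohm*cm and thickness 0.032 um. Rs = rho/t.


Step 1: Convert thickness to cm: t = 0.032 um = 3.2000e-06 cm
Step 2: Rs = rho / t = 0.037 / 3.2000e-06
Step 3: Rs = 11562.5 ohm/sq

11562.5


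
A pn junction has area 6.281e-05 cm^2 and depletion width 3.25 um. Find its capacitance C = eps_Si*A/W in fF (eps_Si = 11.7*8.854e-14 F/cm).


Step 1: eps_Si = 11.7 * 8.854e-14 = 1.035918e-12 F/cm
Step 2: W in cm = 3.25 * 1e-4 = 3.25e-04 cm
Step 3: C = 1.035918e-12 * 6.281e-05 / 3.25e-04 = 2.002031e-13 F
Step 4: C = 200.2 fF

200.2


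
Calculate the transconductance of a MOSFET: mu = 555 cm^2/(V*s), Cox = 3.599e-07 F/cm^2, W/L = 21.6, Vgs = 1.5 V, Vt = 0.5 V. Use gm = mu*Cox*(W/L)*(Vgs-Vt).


Step 1: Vov = Vgs - Vt = 1.5 - 0.5 = 1.0 V
Step 2: gm = mu * Cox * (W/L) * Vov
Step 3: gm = 555 * 3.599e-07 * 21.6 * 1.0 = 4.31e-03 S

4.31e-03


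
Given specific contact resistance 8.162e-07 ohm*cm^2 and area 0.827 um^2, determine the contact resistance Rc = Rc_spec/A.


Step 1: Convert area to cm^2: 0.827 um^2 = 8.2700e-09 cm^2
Step 2: Rc = Rc_spec / A = 8.162e-07 / 8.2700e-09
Step 3: Rc = 9.87e+01 ohms

9.87e+01


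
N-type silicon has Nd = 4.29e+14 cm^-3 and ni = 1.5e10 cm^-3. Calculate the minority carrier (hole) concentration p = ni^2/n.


Step 1: Since Nd >> ni, n ≈ Nd = 4.29e+14 cm^-3
Step 2: p = ni^2 / n = (1.5e10)^2 / 4.29e+14
Step 3: p = 2.25e20 / 4.29e+14 = 5.24e+05 cm^-3

5.24e+05


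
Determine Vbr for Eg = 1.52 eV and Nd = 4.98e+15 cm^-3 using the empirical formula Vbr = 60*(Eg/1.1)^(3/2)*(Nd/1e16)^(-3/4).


Step 1: Eg/1.1 = 1.52/1.1 = 1.381818
Step 2: (Eg/1.1)^1.5 = 1.381818^1.5 = 1.624337
Step 3: (Nd/1e16)^(-0.75) = (0.498)^(-0.75) = 1.686856
Step 4: Vbr = 60 * 1.624337 * 1.686856 = 164.4 V

164.4


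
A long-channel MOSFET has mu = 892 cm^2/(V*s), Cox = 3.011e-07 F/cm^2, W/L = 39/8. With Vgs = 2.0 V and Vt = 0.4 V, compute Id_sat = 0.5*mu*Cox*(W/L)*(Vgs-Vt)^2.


Step 1: Overdrive voltage Vov = Vgs - Vt = 2.0 - 0.4 = 1.6 V
Step 2: W/L = 39/8 = 4.875
Step 3: Id = 0.5 * 892 * 3.011e-07 * 4.875 * 1.6^2
Step 4: Id = 1.68e-03 A

1.68e-03


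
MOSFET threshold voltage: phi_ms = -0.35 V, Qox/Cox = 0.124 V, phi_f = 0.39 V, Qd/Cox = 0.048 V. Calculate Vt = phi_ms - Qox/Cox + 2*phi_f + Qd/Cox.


Step 1: Vt = phi_ms - Qox/Cox + 2*phi_f + Qd/Cox
Step 2: Vt = -0.35 - 0.124 + 2*0.39 + 0.048
Step 3: Vt = -0.35 - 0.124 + 0.78 + 0.048
Step 4: Vt = 0.354 V

0.354


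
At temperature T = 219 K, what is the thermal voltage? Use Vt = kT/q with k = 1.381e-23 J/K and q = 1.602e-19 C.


Step 1: kT = 1.381e-23 * 219 = 3.02439e-21 J
Step 2: Vt = kT/q = 3.02439e-21 / 1.602e-19
Step 3: Vt = 0.01888 V

0.01888


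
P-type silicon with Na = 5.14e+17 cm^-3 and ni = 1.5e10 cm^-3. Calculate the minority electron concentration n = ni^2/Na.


Step 1: Majority hole concentration p ≈ Na = 5.14e+17 cm^-3
Step 2: n = ni^2 / Na = (1.5e10)^2 / 5.14e+17
Step 3: n = 4.38e+02 cm^-3

4.38e+02


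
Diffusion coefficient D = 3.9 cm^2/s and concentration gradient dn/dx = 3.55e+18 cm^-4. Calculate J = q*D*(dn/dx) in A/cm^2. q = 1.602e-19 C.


Step 1: J = q * D * (dn/dx)
Step 2: J = 1.602e-19 * 3.9 * 3.55e+18
Step 3: J = 2.22e+00 A/cm^2

2.22e+00


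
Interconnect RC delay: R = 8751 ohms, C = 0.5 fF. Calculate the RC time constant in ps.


Step 1: tau = R * C
Step 2: tau = 8751 * 0.5 fF = 8751 * 5.0e-16 F
Step 3: tau = 4.3755e-12 s = 4.3755 ps

4.3755


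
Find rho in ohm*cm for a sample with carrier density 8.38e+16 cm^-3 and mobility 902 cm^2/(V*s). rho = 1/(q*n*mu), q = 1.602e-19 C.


Step 1: sigma = q * n * mu = 1.602e-19 * 8.38e+16 * 902 = 1.21091e+01 S/cm
Step 2: rho = 1 / sigma = 1 / 1.21091e+01 = 0.08258 ohm*cm

0.08258


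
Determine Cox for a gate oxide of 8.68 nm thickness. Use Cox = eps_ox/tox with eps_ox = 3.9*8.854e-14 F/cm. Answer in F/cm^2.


Step 1: eps_ox = 3.9 * 8.854e-14 = 3.45306e-13 F/cm
Step 2: tox in cm = 8.68 nm * 1e-7 = 8.6800e-07 cm
Step 3: Cox = 3.45306e-13 / 8.6800e-07 = 3.98e-07 F/cm^2

3.98e-07


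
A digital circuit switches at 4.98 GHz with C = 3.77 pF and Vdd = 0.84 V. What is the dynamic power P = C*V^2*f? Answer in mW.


Step 1: V^2 = 0.84^2 = 0.7056 V^2
Step 2: P = C*V^2*f = 3.77e-12 F * 0.7056 * 4.98e9 Hz
Step 3: P = 1.324735776e-02 W
Step 4: P = 13.247 mW

13.247


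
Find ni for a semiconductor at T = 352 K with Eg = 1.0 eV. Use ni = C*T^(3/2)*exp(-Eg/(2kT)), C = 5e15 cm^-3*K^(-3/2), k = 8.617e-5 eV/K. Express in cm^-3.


Step 1: Compute kT = 8.617e-5 * 352 = 0.03033184 eV
Step 2: Exponent = -Eg/(2kT) = -1.0/(2*0.03033184) = -16.48433
Step 3: T^(3/2) = 352^1.5 = 6604.11
Step 4: ni = 5e15 * 6604.11 * exp(-16.48433) = 2.29e+12 cm^-3

2.29e+12


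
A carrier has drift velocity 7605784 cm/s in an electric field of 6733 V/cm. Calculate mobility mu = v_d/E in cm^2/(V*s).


Step 1: mu = v_d / E
Step 2: mu = 7605784 / 6733
Step 3: mu = 1129.63 cm^2/(V*s)

1129.63


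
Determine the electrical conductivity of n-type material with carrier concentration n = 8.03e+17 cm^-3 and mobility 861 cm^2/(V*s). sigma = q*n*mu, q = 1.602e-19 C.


Step 1: sigma = q * n * mu
Step 2: sigma = 1.602e-19 * 8.03e+17 * 861
Step 3: sigma = 1.108e+02 S/cm

1.108e+02


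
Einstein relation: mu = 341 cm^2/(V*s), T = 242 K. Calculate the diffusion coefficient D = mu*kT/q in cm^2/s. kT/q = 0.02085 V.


Step 1: D = mu * (kT/q)
Step 2: D = 341 * 0.02085
Step 3: D = 7.11 cm^2/s

7.11


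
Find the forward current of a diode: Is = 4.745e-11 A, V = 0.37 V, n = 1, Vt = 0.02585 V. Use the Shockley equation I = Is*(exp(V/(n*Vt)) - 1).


Step 1: V/(n*Vt) = 0.37/(1*0.02585) = 14.3133
Step 2: exp(14.3133) = 1.6451e+06
Step 3: I = 4.745e-11 * (1.6451e+06 - 1) = 7.81e-05 A

7.81e-05


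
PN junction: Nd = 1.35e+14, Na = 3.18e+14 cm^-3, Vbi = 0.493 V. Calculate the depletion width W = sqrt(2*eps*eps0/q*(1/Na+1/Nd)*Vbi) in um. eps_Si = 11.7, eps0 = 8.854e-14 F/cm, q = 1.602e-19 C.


Step 1: 1/Na + 1/Nd = 1/3.18e+14 + 1/1.35e+14 = 1.05521e-14
Step 2: 2*eps*eps0/q = 2*11.7*8.854e-14/1.602e-19 = 1.293281e+07
Step 3: W^2 = 1.293281e+07 * 1.05521e-14 * 0.493 = 6.72789e-08
Step 4: W = sqrt(6.72789e-08) = 2.594e-04 cm = 2.594 um

2.594


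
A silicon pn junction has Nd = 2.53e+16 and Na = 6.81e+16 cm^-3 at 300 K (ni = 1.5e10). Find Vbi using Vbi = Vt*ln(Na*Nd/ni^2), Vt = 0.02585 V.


Step 1: Compute Na*Nd/ni^2 = 6.81e+16 * 2.53e+16 / (1.5e10)^2 = 7.6575e+12
Step 2: ln(7.6575e+12) = 29.6667
Step 3: Vbi = 0.02585 * 29.6667 = 0.767 V

0.767


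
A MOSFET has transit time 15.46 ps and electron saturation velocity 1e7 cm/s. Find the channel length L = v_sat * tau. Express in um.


Step 1: tau in seconds = 15.46 ps * 1e-12 = 1.5460e-11 s
Step 2: L = v_sat * tau = 1e7 * 1.5460e-11 = 1.5460e-04 cm
Step 3: L in um = 1.5460e-04 * 1e4 = 1.546 um

1.546


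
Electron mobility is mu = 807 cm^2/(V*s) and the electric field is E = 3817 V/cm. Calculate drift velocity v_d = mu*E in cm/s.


Step 1: v_d = mu * E
Step 2: v_d = 807 * 3817 = 3080319
Step 3: v_d = 3.08e+06 cm/s

3.08e+06


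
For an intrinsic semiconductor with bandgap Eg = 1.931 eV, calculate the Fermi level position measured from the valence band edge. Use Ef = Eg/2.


Step 1: For an intrinsic semiconductor, the Fermi level sits at midgap.
Step 2: Ef = Eg / 2 = 1.931 / 2 = 0.9655 eV

0.9655


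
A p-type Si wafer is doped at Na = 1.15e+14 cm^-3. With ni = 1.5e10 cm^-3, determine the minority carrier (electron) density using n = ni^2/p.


Step 1: Majority hole concentration p ≈ Na = 1.15e+14 cm^-3
Step 2: n = ni^2 / Na = (1.5e10)^2 / 1.15e+14
Step 3: n = 1.96e+06 cm^-3

1.96e+06


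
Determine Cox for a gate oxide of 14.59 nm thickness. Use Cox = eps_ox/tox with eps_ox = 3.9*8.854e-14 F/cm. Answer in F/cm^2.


Step 1: eps_ox = 3.9 * 8.854e-14 = 3.45306e-13 F/cm
Step 2: tox in cm = 14.59 nm * 1e-7 = 1.4590e-06 cm
Step 3: Cox = 3.45306e-13 / 1.4590e-06 = 2.37e-07 F/cm^2

2.37e-07


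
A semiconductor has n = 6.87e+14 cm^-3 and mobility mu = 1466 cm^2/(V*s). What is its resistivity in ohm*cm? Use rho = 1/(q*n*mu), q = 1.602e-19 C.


Step 1: sigma = q * n * mu = 1.602e-19 * 6.87e+14 * 1466 = 1.61344e-01 S/cm
Step 2: rho = 1 / sigma = 1 / 1.61344e-01 = 6.198 ohm*cm

6.198


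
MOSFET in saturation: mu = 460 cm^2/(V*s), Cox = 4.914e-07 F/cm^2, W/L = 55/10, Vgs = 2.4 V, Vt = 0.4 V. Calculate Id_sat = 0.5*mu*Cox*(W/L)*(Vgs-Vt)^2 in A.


Step 1: Overdrive voltage Vov = Vgs - Vt = 2.4 - 0.4 = 2.0 V
Step 2: W/L = 55/10 = 5.5
Step 3: Id = 0.5 * 460 * 4.914e-07 * 5.5 * 2.0^2
Step 4: Id = 2.49e-03 A

2.49e-03


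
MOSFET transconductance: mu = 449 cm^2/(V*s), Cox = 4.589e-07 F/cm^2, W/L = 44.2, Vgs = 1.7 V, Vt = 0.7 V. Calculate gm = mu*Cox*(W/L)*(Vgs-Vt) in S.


Step 1: Vov = Vgs - Vt = 1.7 - 0.7 = 1.0 V
Step 2: gm = mu * Cox * (W/L) * Vov
Step 3: gm = 449 * 4.589e-07 * 44.2 * 1.0 = 9.11e-03 S

9.11e-03


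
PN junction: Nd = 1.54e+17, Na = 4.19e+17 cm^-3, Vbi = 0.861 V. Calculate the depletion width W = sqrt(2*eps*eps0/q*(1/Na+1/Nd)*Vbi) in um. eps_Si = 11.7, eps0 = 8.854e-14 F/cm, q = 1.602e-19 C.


Step 1: 1/Na + 1/Nd = 1/4.19e+17 + 1/1.54e+17 = 8.88014e-18
Step 2: 2*eps*eps0/q = 2*11.7*8.854e-14/1.602e-19 = 1.293281e+07
Step 3: W^2 = 1.293281e+07 * 8.88014e-18 * 0.861 = 9.88817e-11
Step 4: W = sqrt(9.88817e-11) = 9.944e-06 cm = 0.09944 um

0.09944


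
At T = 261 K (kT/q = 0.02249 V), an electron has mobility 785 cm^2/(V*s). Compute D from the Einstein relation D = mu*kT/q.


Step 1: D = mu * (kT/q)
Step 2: D = 785 * 0.02249
Step 3: D = 17.65 cm^2/s

17.65


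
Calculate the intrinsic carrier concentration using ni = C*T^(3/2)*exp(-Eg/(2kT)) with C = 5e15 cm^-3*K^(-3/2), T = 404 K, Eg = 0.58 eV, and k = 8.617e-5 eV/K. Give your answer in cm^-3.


Step 1: Compute kT = 8.617e-5 * 404 = 0.03481268 eV
Step 2: Exponent = -Eg/(2kT) = -0.58/(2*0.03481268) = -8.33030
Step 3: T^(3/2) = 404^1.5 = 8120.30
Step 4: ni = 5e15 * 8120.30 * exp(-8.33030) = 9.79e+15 cm^-3

9.79e+15


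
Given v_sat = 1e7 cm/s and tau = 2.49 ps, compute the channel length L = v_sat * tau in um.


Step 1: tau in seconds = 2.49 ps * 1e-12 = 2.4900e-12 s
Step 2: L = v_sat * tau = 1e7 * 2.4900e-12 = 2.4900e-05 cm
Step 3: L in um = 2.4900e-05 * 1e4 = 0.249 um

0.249


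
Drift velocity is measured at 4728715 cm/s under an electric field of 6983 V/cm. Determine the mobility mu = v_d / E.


Step 1: mu = v_d / E
Step 2: mu = 4728715 / 6983
Step 3: mu = 677.18 cm^2/(V*s)

677.18


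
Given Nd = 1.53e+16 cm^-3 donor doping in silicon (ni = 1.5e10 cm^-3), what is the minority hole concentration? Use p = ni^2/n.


Step 1: Since Nd >> ni, n ≈ Nd = 1.53e+16 cm^-3
Step 2: p = ni^2 / n = (1.5e10)^2 / 1.53e+16
Step 3: p = 2.25e20 / 1.53e+16 = 1.47e+04 cm^-3

1.47e+04


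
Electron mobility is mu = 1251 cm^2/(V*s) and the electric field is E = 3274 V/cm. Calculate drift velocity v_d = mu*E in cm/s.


Step 1: v_d = mu * E
Step 2: v_d = 1251 * 3274 = 4095774
Step 3: v_d = 4.10e+06 cm/s

4.10e+06


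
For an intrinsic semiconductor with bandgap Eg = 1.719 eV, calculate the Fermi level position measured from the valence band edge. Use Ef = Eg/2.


Step 1: For an intrinsic semiconductor, the Fermi level sits at midgap.
Step 2: Ef = Eg / 2 = 1.719 / 2 = 0.8595 eV

0.8595


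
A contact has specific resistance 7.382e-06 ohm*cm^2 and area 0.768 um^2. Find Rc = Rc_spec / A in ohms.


Step 1: Convert area to cm^2: 0.768 um^2 = 7.6800e-09 cm^2
Step 2: Rc = Rc_spec / A = 7.382e-06 / 7.6800e-09
Step 3: Rc = 9.61e+02 ohms

9.61e+02


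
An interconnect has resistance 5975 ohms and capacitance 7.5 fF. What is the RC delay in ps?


Step 1: tau = R * C
Step 2: tau = 5975 * 7.5 fF = 5975 * 7.5e-15 F
Step 3: tau = 4.48125e-11 s = 44.8125 ps

44.8125


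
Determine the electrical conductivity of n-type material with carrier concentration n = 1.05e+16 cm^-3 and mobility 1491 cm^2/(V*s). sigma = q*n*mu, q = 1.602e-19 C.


Step 1: sigma = q * n * mu
Step 2: sigma = 1.602e-19 * 1.05e+16 * 1491
Step 3: sigma = 2.508e+00 S/cm

2.508e+00


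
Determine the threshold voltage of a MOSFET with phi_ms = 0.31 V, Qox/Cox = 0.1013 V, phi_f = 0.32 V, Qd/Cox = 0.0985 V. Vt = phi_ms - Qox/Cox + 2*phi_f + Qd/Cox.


Step 1: Vt = phi_ms - Qox/Cox + 2*phi_f + Qd/Cox
Step 2: Vt = 0.31 - 0.1013 + 2*0.32 + 0.0985
Step 3: Vt = 0.31 - 0.1013 + 0.64 + 0.0985
Step 4: Vt = 0.9472 V

0.9472


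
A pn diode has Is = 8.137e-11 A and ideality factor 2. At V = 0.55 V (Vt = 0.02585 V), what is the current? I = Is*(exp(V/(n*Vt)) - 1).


Step 1: V/(n*Vt) = 0.55/(2*0.02585) = 10.6383
Step 2: exp(10.6383) = 4.1702e+04
Step 3: I = 8.137e-11 * (4.1702e+04 - 1) = 3.39e-06 A

3.39e-06


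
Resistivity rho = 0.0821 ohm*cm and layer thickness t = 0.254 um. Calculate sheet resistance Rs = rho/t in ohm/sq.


Step 1: Convert thickness to cm: t = 0.254 um = 2.5400e-05 cm
Step 2: Rs = rho / t = 0.0821 / 2.5400e-05
Step 3: Rs = 3232.3 ohm/sq

3232.3


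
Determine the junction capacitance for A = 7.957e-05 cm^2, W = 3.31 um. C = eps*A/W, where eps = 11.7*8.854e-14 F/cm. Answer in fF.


Step 1: eps_Si = 11.7 * 8.854e-14 = 1.035918e-12 F/cm
Step 2: W in cm = 3.31 * 1e-4 = 3.31e-04 cm
Step 3: C = 1.035918e-12 * 7.957e-05 / 3.31e-04 = 2.490272e-13 F
Step 4: C = 249.03 fF

249.03


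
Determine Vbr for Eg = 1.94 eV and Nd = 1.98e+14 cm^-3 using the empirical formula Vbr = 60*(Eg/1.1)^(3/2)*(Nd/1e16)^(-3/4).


Step 1: Eg/1.1 = 1.94/1.1 = 1.763636
Step 2: (Eg/1.1)^1.5 = 1.763636^1.5 = 2.342143
Step 3: (Nd/1e16)^(-0.75) = (0.0198)^(-0.75) = 18.945283
Step 4: Vbr = 60 * 2.342143 * 18.945283 = 2662.4 V

2662.4


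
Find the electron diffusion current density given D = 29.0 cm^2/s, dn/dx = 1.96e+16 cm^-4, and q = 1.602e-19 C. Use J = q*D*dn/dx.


Step 1: J = q * D * (dn/dx)
Step 2: J = 1.602e-19 * 29.0 * 1.96e+16
Step 3: J = 9.11e-02 A/cm^2

9.11e-02


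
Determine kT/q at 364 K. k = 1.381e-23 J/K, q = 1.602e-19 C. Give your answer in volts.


Step 1: kT = 1.381e-23 * 364 = 5.02684e-21 J
Step 2: Vt = kT/q = 5.02684e-21 / 1.602e-19
Step 3: Vt = 0.03138 V

0.03138


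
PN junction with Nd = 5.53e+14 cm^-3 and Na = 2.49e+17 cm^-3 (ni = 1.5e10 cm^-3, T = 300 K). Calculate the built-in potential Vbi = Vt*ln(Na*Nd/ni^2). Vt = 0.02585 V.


Step 1: Compute Na*Nd/ni^2 = 2.49e+17 * 5.53e+14 / (1.5e10)^2 = 6.1199e+11
Step 2: ln(6.1199e+11) = 27.1400
Step 3: Vbi = 0.02585 * 27.1400 = 0.702 V

0.702


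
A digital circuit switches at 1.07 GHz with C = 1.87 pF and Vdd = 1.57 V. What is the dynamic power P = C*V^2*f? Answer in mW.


Step 1: V^2 = 1.57^2 = 2.4649 V^2
Step 2: P = C*V^2*f = 1.87e-12 F * 2.4649 * 1.07e9 Hz
Step 3: P = 4.93201841e-03 W
Step 4: P = 4.932 mW

4.932


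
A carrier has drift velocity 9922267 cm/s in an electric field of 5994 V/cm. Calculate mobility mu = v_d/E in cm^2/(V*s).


Step 1: mu = v_d / E
Step 2: mu = 9922267 / 5994
Step 3: mu = 1655.37 cm^2/(V*s)

1655.37


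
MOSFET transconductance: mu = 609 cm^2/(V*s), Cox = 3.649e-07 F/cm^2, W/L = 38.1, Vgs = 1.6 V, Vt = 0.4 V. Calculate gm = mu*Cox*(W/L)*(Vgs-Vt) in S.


Step 1: Vov = Vgs - Vt = 1.6 - 0.4 = 1.2 V
Step 2: gm = mu * Cox * (W/L) * Vov
Step 3: gm = 609 * 3.649e-07 * 38.1 * 1.2 = 1.02e-02 S

1.02e-02


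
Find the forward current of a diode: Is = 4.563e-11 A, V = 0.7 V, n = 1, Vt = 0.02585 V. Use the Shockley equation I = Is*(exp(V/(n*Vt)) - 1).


Step 1: V/(n*Vt) = 0.7/(1*0.02585) = 27.0793
Step 2: exp(27.0793) = 5.7596e+11
Step 3: I = 4.563e-11 * (5.7596e+11 - 1) = 2.63e+01 A

2.63e+01


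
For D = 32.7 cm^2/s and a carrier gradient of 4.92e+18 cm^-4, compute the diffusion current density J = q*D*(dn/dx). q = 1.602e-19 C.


Step 1: J = q * D * (dn/dx)
Step 2: J = 1.602e-19 * 32.7 * 4.92e+18
Step 3: J = 2.58e+01 A/cm^2

2.58e+01


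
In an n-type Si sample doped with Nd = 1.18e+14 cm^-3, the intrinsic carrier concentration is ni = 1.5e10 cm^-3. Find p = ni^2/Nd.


Step 1: Since Nd >> ni, n ≈ Nd = 1.18e+14 cm^-3
Step 2: p = ni^2 / n = (1.5e10)^2 / 1.18e+14
Step 3: p = 2.25e20 / 1.18e+14 = 1.91e+06 cm^-3

1.91e+06


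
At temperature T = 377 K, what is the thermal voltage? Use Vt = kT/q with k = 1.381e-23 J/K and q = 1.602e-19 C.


Step 1: kT = 1.381e-23 * 377 = 5.20637e-21 J
Step 2: Vt = kT/q = 5.20637e-21 / 1.602e-19
Step 3: Vt = 0.0325 V

0.0325


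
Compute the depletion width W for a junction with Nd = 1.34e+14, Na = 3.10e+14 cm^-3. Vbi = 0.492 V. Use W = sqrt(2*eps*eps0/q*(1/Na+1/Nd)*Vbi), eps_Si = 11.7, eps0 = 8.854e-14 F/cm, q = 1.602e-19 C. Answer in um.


Step 1: 1/Na + 1/Nd = 1/3.10e+14 + 1/1.34e+14 = 1.06885e-14
Step 2: 2*eps*eps0/q = 2*11.7*8.854e-14/1.602e-19 = 1.293281e+07
Step 3: W^2 = 1.293281e+07 * 1.06885e-14 * 0.492 = 6.80103e-08
Step 4: W = sqrt(6.80103e-08) = 2.608e-04 cm = 2.608 um

2.608


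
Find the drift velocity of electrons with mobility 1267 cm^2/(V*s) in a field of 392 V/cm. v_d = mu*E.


Step 1: v_d = mu * E
Step 2: v_d = 1267 * 392 = 496664
Step 3: v_d = 4.97e+05 cm/s

4.97e+05


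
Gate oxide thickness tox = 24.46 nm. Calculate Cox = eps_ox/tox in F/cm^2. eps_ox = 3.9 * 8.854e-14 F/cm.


Step 1: eps_ox = 3.9 * 8.854e-14 = 3.45306e-13 F/cm
Step 2: tox in cm = 24.46 nm * 1e-7 = 2.4460e-06 cm
Step 3: Cox = 3.45306e-13 / 2.4460e-06 = 1.41e-07 F/cm^2

1.41e-07


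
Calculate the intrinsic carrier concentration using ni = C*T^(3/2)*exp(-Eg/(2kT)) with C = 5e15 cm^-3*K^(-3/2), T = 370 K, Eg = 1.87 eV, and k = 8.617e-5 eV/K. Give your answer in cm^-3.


Step 1: Compute kT = 8.617e-5 * 370 = 0.0318829 eV
Step 2: Exponent = -Eg/(2kT) = -1.87/(2*0.0318829) = -29.32607
Step 3: T^(3/2) = 370^1.5 = 7117.09
Step 4: ni = 5e15 * 7117.09 * exp(-29.32607) = 6.53e+06 cm^-3

6.53e+06


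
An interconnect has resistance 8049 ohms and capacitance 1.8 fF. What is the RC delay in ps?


Step 1: tau = R * C
Step 2: tau = 8049 * 1.8 fF = 8049 * 1.8e-15 F
Step 3: tau = 1.44882e-11 s = 14.4882 ps

14.4882


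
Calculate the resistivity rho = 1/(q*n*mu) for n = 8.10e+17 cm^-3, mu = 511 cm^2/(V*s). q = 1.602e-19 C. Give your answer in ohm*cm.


Step 1: sigma = q * n * mu = 1.602e-19 * 8.10e+17 * 511 = 6.63084e+01 S/cm
Step 2: rho = 1 / sigma = 1 / 6.63084e+01 = 0.01508 ohm*cm

0.01508


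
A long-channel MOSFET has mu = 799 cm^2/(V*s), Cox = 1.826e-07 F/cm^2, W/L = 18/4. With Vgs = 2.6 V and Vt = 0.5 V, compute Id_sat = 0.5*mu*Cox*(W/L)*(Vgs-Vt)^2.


Step 1: Overdrive voltage Vov = Vgs - Vt = 2.6 - 0.5 = 2.1 V
Step 2: W/L = 18/4 = 4.5
Step 3: Id = 0.5 * 799 * 1.826e-07 * 4.5 * 2.1^2
Step 4: Id = 1.45e-03 A

1.45e-03


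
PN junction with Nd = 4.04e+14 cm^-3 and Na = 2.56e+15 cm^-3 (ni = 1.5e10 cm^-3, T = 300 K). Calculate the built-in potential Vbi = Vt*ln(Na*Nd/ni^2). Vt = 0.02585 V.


Step 1: Compute Na*Nd/ni^2 = 2.56e+15 * 4.04e+14 / (1.5e10)^2 = 4.5966e+09
Step 2: ln(4.5966e+09) = 22.2486
Step 3: Vbi = 0.02585 * 22.2486 = 0.575 V

0.575


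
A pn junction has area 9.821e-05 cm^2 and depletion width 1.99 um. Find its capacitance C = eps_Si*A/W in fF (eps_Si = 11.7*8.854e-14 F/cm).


Step 1: eps_Si = 11.7 * 8.854e-14 = 1.035918e-12 F/cm
Step 2: W in cm = 1.99 * 1e-4 = 1.99e-04 cm
Step 3: C = 1.035918e-12 * 9.821e-05 / 1.99e-04 = 5.112438e-13 F
Step 4: C = 511.24 fF

511.24


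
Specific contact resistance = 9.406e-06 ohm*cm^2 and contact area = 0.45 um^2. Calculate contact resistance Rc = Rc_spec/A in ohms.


Step 1: Convert area to cm^2: 0.45 um^2 = 4.5000e-09 cm^2
Step 2: Rc = Rc_spec / A = 9.406e-06 / 4.5000e-09
Step 3: Rc = 2.09e+03 ohms

2.09e+03


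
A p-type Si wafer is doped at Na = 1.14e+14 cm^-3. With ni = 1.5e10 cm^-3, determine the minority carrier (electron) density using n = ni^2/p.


Step 1: Majority hole concentration p ≈ Na = 1.14e+14 cm^-3
Step 2: n = ni^2 / Na = (1.5e10)^2 / 1.14e+14
Step 3: n = 1.97e+06 cm^-3

1.97e+06


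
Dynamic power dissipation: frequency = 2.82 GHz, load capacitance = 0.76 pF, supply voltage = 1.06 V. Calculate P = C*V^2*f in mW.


Step 1: V^2 = 1.06^2 = 1.1236 V^2
Step 2: P = C*V^2*f = 0.76e-12 F * 1.1236 * 2.82e9 Hz
Step 3: P = 2.40809952e-03 W
Step 4: P = 2.408 mW

2.408


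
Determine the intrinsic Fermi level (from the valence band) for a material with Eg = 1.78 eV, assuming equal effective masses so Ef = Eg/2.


Step 1: For an intrinsic semiconductor, the Fermi level sits at midgap.
Step 2: Ef = Eg / 2 = 1.78 / 2 = 0.89 eV

0.89


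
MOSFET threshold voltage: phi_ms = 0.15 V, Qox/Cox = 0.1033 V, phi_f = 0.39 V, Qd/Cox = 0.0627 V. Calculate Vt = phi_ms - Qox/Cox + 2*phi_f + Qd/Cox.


Step 1: Vt = phi_ms - Qox/Cox + 2*phi_f + Qd/Cox
Step 2: Vt = 0.15 - 0.1033 + 2*0.39 + 0.0627
Step 3: Vt = 0.15 - 0.1033 + 0.78 + 0.0627
Step 4: Vt = 0.8894 V

0.8894
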